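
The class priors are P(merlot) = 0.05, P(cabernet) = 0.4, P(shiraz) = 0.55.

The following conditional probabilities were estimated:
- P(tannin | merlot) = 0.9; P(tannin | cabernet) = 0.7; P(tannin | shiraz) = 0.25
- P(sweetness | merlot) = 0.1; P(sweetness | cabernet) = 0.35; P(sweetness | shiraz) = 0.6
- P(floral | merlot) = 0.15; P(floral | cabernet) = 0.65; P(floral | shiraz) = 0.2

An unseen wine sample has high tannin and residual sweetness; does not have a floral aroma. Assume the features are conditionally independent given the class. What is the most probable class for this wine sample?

shiraz

merlot: 0.05 × 0.9 × 0.1 × (1−0.15) = 0.003825
cabernet: 0.4 × 0.7 × 0.35 × (1−0.65) = 0.0343
shiraz: 0.55 × 0.25 × 0.6 × (1−0.2) = 0.066
Highest score → shiraz.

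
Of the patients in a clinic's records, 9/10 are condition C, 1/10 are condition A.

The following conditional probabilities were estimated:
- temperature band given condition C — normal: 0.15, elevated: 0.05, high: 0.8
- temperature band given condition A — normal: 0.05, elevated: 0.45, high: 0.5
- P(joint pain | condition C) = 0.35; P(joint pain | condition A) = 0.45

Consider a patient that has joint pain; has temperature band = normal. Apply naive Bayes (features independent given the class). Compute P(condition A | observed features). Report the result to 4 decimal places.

0.0455

condition C: 0.9 × 0.15 × 0.35 = 0.04725
condition A: 0.1 × 0.05 × 0.45 = 0.00225
P(condition A | x) = 0.00225 / 0.0495 ≈ 0.0455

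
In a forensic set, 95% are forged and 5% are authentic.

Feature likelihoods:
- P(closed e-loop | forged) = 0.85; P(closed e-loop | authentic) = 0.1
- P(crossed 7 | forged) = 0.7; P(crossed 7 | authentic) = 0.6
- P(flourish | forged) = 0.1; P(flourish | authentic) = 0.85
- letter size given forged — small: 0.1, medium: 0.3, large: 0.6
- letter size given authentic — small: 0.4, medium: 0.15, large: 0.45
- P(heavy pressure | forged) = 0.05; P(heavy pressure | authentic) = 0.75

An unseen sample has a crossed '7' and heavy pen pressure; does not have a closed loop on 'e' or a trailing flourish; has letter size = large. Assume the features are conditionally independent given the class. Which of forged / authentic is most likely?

forged: 0.95 × (1−0.85) × 0.7 × (1−0.1) × 0.6 × 0.05 = 0.00269325
authentic: 0.05 × (1−0.1) × 0.6 × (1−0.85) × 0.45 × 0.75 = 0.001366875
Highest score → forged.

forged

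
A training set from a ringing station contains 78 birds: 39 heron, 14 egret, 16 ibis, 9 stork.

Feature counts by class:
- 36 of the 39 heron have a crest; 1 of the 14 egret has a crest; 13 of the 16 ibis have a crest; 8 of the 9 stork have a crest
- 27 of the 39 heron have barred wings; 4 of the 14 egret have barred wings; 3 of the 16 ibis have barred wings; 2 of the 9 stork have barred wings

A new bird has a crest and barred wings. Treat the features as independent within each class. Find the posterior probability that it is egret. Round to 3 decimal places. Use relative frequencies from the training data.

0.010

heron: (39/78) × (36/39) × (27/39) ≈ 0.319527
egret: (14/78) × (1/14) × (4/14) ≈ 0.003663
ibis: (16/78) × (13/16) × (3/16) = 0.03125
stork: (9/78) × (8/9) × (2/9) ≈ 0.022792
P(egret | x) = 0.003663 / 0.377232 ≈ 0.010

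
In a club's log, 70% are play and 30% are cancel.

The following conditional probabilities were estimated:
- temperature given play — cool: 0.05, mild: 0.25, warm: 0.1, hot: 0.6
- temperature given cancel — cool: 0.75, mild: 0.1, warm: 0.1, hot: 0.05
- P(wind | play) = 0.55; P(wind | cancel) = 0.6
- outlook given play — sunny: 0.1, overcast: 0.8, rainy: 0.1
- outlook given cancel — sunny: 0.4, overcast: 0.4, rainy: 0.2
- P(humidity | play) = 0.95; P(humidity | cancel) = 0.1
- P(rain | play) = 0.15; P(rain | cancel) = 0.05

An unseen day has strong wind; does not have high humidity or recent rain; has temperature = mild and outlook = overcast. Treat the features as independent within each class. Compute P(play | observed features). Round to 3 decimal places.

0.347

play: 0.7 × 0.25 × 0.55 × 0.8 × (1−0.95) × (1−0.15) = 0.0032725
cancel: 0.3 × 0.1 × 0.6 × 0.4 × (1−0.1) × (1−0.05) = 0.006156
P(play | x) = 0.0032725 / 0.0094285 ≈ 0.347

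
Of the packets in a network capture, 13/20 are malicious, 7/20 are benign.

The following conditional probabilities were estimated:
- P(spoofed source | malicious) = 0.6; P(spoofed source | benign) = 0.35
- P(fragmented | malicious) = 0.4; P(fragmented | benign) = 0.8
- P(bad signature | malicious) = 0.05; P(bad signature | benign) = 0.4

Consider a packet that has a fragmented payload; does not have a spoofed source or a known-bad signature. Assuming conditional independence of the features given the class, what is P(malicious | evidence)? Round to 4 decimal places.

malicious: 0.65 × (1−0.6) × 0.4 × (1−0.05) = 0.0988
benign: 0.35 × (1−0.35) × 0.8 × (1−0.4) = 0.1092
P(malicious | x) = 0.0988 / 0.208 ≈ 0.4750

0.4750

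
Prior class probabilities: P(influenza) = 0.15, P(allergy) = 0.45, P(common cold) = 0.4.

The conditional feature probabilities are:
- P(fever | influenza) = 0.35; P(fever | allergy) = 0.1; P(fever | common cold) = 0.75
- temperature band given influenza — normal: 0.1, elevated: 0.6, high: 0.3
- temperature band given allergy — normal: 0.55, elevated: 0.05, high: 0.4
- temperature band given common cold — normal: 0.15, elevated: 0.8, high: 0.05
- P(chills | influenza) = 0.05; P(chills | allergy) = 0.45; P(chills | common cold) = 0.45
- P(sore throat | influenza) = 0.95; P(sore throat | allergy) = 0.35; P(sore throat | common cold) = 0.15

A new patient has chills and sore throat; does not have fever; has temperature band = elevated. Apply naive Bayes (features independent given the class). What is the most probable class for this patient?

common cold

influenza: 0.15 × (1−0.35) × 0.6 × 0.05 × 0.95 = 0.00277875
allergy: 0.45 × (1−0.1) × 0.05 × 0.45 × 0.35 = 0.003189375
common cold: 0.4 × (1−0.75) × 0.8 × 0.45 × 0.15 = 0.0054
Highest score → common cold.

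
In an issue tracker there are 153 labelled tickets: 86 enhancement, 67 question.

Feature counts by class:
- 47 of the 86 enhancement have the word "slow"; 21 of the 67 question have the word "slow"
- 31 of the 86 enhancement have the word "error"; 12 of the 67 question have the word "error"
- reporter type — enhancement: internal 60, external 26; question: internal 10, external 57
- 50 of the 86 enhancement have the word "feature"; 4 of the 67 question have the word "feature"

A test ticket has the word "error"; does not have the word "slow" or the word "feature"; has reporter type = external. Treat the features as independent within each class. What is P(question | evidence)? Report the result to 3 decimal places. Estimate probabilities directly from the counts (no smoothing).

0.787

enhancement: (86/153) × (39/86) × (31/86) × (26/86) × (36/86) ≈ 0.0116283
question: (67/153) × (46/67) × (12/67) × (57/67) × (63/67) ≈ 0.0430763
P(question | x) = 0.0430763 / 0.0547046 ≈ 0.787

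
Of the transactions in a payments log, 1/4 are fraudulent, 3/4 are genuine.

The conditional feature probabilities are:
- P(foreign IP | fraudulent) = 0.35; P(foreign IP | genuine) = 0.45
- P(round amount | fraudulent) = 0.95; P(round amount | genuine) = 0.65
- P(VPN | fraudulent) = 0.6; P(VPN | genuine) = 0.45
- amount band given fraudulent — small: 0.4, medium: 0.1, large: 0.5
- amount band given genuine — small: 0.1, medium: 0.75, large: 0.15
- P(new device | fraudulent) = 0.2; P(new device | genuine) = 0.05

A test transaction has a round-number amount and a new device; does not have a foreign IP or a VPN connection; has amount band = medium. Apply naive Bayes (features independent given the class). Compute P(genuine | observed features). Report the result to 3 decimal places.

fraudulent: 0.25 × (1−0.35) × 0.95 × (1−0.6) × 0.1 × 0.2 = 0.001235
genuine: 0.75 × (1−0.45) × 0.65 × (1−0.45) × 0.75 × 0.05 = 0.005530078125
P(genuine | x) = 0.005530078125 / 0.006765078125 ≈ 0.817

0.817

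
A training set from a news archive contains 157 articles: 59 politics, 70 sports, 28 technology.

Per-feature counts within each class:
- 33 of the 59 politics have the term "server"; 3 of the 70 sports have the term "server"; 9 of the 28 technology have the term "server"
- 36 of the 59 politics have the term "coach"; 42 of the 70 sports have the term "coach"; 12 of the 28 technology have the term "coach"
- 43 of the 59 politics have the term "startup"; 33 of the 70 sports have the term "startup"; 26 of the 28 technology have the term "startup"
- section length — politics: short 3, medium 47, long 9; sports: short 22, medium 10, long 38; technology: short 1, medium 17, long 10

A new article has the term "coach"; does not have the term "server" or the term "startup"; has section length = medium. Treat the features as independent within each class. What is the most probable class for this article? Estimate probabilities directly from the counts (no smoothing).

politics: (59/157) × (26/59) × (36/59) × (16/59) × (47/59) ≈ 0.0218292
sports: (70/157) × (67/70) × (42/70) × (37/70) × (10/70) ≈ 0.0193345
technology: (28/157) × (19/28) × (12/28) × (2/28) × (17/28) ≈ 0.00224926
Highest score → politics.

politics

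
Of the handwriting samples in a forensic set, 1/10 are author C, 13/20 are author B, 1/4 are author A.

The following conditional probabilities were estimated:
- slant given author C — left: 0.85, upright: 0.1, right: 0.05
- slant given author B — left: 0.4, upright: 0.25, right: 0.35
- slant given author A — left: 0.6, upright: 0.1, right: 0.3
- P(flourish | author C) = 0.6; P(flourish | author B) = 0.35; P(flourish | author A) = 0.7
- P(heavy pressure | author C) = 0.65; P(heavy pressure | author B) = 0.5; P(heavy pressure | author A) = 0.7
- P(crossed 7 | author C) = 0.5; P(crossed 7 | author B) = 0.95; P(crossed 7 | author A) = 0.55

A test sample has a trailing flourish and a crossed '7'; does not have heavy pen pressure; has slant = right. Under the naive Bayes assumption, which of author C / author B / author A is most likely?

author C: 0.1 × 0.05 × 0.6 × (1−0.65) × 0.5 = 0.000525
author B: 0.65 × 0.35 × 0.35 × (1−0.5) × 0.95 = 0.037821875
author A: 0.25 × 0.3 × 0.7 × (1−0.7) × 0.55 = 0.0086625
Highest score → author B.

author B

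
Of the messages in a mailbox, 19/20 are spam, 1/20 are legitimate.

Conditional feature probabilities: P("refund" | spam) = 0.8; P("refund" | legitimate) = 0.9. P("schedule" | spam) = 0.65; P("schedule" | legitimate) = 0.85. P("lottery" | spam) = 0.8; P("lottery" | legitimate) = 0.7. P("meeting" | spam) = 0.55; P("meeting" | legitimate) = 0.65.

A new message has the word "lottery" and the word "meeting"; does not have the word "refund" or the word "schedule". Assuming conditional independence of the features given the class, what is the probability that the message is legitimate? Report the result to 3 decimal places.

0.012

spam: 0.95 × (1−0.8) × (1−0.65) × 0.8 × 0.55 = 0.02926
legitimate: 0.05 × (1−0.9) × (1−0.85) × 0.7 × 0.65 = 0.00034125
P(legitimate | x) = 0.00034125 / 0.02960125 ≈ 0.012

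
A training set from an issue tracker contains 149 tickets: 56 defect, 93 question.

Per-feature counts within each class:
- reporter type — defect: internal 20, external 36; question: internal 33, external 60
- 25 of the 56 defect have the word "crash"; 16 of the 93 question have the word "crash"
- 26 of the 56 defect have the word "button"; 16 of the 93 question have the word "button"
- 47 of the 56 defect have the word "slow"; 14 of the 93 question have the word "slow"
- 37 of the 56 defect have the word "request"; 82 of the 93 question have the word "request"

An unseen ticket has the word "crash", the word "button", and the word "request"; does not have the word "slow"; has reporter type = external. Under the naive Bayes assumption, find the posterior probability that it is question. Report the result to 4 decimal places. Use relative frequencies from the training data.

defect: (56/149) × (36/56) × (25/56) × (26/56) × (9/56) × (37/56) ≈ 0.00531767
question: (93/149) × (60/93) × (16/93) × (16/93) × (79/93) × (82/93) ≈ 0.00892718
P(question | x) = 0.00892718 / 0.01424485 ≈ 0.6267

0.6267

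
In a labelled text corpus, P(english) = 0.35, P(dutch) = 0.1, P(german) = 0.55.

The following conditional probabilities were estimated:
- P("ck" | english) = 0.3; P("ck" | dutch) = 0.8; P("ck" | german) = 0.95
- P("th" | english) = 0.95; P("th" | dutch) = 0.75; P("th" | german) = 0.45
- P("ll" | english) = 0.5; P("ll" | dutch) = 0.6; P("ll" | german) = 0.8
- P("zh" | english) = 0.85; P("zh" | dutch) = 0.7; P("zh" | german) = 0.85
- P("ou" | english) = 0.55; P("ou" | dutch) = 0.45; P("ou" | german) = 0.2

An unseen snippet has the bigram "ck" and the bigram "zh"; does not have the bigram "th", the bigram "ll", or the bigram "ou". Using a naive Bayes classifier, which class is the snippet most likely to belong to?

german

english: 0.35 × 0.3 × (1−0.95) × (1−0.5) × 0.85 × (1−0.55) = 0.0010040625
dutch: 0.1 × 0.8 × (1−0.75) × (1−0.6) × 0.7 × (1−0.45) = 0.00308
german: 0.55 × 0.95 × (1−0.45) × (1−0.8) × 0.85 × (1−0.2) = 0.039083
Highest score → german.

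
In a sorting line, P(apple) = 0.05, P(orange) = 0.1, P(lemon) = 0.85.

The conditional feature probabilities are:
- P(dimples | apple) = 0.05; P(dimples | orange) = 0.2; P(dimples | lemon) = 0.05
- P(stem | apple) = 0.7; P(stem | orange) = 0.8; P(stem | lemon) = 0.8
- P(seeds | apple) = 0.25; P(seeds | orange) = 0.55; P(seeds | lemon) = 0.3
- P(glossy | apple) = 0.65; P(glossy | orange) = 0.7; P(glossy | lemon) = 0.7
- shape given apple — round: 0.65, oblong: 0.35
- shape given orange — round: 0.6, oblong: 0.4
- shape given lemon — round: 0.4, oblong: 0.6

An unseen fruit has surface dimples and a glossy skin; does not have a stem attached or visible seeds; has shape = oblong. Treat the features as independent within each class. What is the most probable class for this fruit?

lemon

apple: 0.05 × 0.05 × (1−0.7) × (1−0.25) × 0.65 × 0.35 = 0.00012796875
orange: 0.1 × 0.2 × (1−0.8) × (1−0.55) × 0.7 × 0.4 = 0.000504
lemon: 0.85 × 0.05 × (1−0.8) × (1−0.3) × 0.7 × 0.6 = 0.002499
Highest score → lemon.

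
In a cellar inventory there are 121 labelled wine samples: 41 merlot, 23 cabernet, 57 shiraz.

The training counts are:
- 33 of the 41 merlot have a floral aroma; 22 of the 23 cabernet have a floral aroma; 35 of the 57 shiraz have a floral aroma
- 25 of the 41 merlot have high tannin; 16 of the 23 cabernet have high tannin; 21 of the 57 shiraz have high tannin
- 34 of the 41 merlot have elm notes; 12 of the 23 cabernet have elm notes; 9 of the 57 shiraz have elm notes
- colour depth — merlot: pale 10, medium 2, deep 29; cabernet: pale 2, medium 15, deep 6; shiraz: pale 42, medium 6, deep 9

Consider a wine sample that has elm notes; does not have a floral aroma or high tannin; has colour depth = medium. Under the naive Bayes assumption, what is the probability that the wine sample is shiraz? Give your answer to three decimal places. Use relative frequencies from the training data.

0.501

merlot: (41/121) × (8/41) × (16/41) × (34/41) × (2/41) ≈ 0.00104372
cabernet: (23/121) × (1/23) × (7/23) × (12/23) × (15/23) ≈ 0.000855858
shiraz: (57/121) × (22/57) × (36/57) × (9/57) × (6/57) ≈ 0.00190857
P(shiraz | x) = 0.00190857 / 0.003808148 ≈ 0.501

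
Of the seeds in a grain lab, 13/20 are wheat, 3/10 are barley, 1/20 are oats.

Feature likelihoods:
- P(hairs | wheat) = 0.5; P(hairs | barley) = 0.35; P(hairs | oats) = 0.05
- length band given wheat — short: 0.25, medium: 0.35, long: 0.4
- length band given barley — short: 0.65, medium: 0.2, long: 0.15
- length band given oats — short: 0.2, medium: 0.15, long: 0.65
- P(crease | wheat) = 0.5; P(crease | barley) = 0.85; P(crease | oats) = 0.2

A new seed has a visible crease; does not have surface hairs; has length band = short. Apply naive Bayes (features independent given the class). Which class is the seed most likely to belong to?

wheat: 0.65 × (1−0.5) × 0.25 × 0.5 = 0.040625
barley: 0.3 × (1−0.35) × 0.65 × 0.85 = 0.1077375
oats: 0.05 × (1−0.05) × 0.2 × 0.2 = 0.0019
Highest score → barley.

barley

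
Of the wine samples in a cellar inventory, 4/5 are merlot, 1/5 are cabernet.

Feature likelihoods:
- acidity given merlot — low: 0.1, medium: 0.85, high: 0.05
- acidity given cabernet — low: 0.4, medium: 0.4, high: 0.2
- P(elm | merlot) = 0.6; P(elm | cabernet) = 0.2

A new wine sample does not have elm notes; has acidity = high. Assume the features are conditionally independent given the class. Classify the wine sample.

cabernet

merlot: 0.8 × 0.05 × (1−0.6) = 0.016
cabernet: 0.2 × 0.2 × (1−0.2) = 0.032
Highest score → cabernet.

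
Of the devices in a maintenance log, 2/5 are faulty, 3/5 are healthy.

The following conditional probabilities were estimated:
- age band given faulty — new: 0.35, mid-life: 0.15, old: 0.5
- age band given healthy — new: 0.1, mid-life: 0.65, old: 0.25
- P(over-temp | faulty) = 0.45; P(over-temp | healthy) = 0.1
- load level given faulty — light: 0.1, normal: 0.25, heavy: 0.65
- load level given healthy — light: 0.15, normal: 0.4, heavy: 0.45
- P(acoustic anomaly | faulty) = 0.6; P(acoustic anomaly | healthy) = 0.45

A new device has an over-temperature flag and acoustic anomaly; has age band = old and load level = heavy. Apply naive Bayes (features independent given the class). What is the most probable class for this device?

faulty: 0.4 × 0.5 × 0.45 × 0.65 × 0.6 = 0.0351
healthy: 0.6 × 0.25 × 0.1 × 0.45 × 0.45 = 0.0030375
Highest score → faulty.

faulty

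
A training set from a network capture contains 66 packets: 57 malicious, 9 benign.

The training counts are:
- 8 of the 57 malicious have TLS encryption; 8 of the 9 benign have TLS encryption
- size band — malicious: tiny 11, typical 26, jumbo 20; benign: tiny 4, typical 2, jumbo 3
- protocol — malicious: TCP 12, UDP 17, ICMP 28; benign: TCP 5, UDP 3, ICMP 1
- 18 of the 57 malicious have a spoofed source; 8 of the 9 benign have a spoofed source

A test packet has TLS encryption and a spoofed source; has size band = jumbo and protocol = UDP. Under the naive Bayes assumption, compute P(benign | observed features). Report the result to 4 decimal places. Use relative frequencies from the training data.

malicious: (57/66) × (8/57) × (20/57) × (17/57) × (18/57) ≈ 0.00400565
benign: (9/66) × (8/9) × (3/9) × (3/9) × (8/9) ≈ 0.0119716
P(benign | x) = 0.0119716 / 0.01597725 ≈ 0.7493

0.7493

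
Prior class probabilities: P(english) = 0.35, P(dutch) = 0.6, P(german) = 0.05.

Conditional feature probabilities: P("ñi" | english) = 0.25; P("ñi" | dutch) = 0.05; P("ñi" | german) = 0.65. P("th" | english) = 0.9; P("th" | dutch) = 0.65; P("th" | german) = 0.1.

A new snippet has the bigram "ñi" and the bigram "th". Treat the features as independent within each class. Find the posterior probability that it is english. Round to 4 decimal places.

0.7759

english: 0.35 × 0.25 × 0.9 = 0.07875
dutch: 0.6 × 0.05 × 0.65 = 0.0195
german: 0.05 × 0.65 × 0.1 = 0.00325
P(english | x) = 0.07875 / 0.1015 ≈ 0.7759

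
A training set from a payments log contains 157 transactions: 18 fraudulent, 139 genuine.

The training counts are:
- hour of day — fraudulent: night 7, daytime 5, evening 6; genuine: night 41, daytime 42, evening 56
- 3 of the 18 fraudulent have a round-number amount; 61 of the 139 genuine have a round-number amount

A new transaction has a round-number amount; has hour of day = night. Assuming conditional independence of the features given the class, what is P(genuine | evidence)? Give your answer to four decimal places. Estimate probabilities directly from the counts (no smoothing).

fraudulent: (18/157) × (7/18) × (3/18) ≈ 0.007431
genuine: (139/157) × (41/139) × (61/139) ≈ 0.114604
P(genuine | x) = 0.114604 / 0.122035 ≈ 0.9391

0.9391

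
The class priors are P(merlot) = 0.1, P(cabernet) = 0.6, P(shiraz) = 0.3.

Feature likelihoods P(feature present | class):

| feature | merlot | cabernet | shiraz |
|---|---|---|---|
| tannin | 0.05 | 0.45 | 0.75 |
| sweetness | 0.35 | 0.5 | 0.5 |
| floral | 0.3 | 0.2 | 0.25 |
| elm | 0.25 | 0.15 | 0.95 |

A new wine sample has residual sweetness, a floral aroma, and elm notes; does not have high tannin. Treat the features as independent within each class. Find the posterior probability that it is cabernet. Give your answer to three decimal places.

0.303

merlot: 0.1 × (1−0.05) × 0.35 × 0.3 × 0.25 = 0.00249375
cabernet: 0.6 × (1−0.45) × 0.5 × 0.2 × 0.15 = 0.00495
shiraz: 0.3 × (1−0.75) × 0.5 × 0.25 × 0.95 = 0.00890625
P(cabernet | x) = 0.00495 / 0.01635 ≈ 0.303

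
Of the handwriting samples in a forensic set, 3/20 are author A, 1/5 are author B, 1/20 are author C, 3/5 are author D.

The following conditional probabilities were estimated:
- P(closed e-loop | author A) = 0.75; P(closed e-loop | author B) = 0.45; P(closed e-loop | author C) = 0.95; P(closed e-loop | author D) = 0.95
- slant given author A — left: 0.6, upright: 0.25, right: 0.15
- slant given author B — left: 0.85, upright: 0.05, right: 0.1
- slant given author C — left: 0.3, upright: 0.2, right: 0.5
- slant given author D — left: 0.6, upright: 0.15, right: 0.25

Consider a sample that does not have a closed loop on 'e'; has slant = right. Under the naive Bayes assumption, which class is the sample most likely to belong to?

author B

author A: 0.15 × (1−0.75) × 0.15 = 0.005625
author B: 0.2 × (1−0.45) × 0.1 = 0.011
author C: 0.05 × (1−0.95) × 0.5 = 0.00125
author D: 0.6 × (1−0.95) × 0.25 = 0.0075
Highest score → author B.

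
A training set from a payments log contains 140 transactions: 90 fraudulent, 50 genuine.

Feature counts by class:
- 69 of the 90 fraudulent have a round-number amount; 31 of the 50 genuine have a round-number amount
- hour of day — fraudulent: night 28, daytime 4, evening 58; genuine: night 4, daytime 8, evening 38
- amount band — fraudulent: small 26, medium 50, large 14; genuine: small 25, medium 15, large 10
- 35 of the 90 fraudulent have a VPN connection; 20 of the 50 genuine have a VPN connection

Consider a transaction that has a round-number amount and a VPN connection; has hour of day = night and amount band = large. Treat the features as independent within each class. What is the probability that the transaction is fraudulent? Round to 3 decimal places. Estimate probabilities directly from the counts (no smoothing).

0.867

fraudulent: (90/140) × (69/90) × (28/90) × (14/90) × (35/90) ≈ 0.00927572
genuine: (50/140) × (31/50) × (4/50) × (10/50) × (20/50) ≈ 0.00141714
P(fraudulent | x) = 0.00927572 / 0.01069286 ≈ 0.867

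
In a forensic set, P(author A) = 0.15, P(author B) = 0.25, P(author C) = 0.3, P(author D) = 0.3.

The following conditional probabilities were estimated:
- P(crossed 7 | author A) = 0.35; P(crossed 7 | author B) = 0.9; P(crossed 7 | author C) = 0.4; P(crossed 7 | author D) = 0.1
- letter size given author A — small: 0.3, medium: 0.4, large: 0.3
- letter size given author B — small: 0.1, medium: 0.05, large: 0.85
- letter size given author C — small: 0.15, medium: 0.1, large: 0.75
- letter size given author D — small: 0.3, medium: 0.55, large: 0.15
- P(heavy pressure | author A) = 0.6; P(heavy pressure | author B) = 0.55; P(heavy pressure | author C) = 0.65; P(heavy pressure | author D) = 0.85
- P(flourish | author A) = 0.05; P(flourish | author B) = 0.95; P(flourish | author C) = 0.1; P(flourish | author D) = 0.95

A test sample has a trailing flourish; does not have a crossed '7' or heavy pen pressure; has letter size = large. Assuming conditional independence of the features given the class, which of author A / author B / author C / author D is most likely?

author A: 0.15 × (1−0.35) × 0.3 × (1−0.6) × 0.05 = 0.000585
author B: 0.25 × (1−0.9) × 0.85 × (1−0.55) × 0.95 = 0.009084375
author C: 0.3 × (1−0.4) × 0.75 × (1−0.65) × 0.1 = 0.004725
author D: 0.3 × (1−0.1) × 0.15 × (1−0.85) × 0.95 = 0.00577125
Highest score → author B.

author B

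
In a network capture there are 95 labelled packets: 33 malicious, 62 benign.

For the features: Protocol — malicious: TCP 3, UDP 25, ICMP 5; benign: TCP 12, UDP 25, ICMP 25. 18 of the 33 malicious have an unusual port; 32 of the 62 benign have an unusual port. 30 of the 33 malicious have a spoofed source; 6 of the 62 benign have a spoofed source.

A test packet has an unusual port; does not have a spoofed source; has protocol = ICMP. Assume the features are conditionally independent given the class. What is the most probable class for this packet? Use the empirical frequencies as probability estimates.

malicious: (33/95) × (5/33) × (18/33) × (3/33) ≈ 0.00260983
benign: (62/95) × (25/62) × (32/62) × (56/62) ≈ 0.122679
Highest score → benign.

benign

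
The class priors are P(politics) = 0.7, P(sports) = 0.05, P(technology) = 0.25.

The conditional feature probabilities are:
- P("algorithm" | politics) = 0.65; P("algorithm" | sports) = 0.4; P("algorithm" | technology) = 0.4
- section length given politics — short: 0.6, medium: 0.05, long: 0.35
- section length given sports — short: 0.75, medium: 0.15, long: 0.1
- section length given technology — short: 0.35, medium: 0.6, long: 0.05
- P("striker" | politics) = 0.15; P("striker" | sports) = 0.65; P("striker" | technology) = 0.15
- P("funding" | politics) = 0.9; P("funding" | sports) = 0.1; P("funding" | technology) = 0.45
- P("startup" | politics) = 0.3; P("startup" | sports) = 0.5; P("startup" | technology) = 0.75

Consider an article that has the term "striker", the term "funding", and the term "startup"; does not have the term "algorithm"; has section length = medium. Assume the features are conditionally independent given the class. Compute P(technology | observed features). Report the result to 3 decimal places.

politics: 0.7 × (1−0.65) × 0.05 × 0.15 × 0.9 × 0.3 = 0.000496125
sports: 0.05 × (1−0.4) × 0.15 × 0.65 × 0.1 × 0.5 = 0.00014625
technology: 0.25 × (1−0.4) × 0.6 × 0.15 × 0.45 × 0.75 = 0.00455625
P(technology | x) = 0.00455625 / 0.005198625 ≈ 0.876

0.876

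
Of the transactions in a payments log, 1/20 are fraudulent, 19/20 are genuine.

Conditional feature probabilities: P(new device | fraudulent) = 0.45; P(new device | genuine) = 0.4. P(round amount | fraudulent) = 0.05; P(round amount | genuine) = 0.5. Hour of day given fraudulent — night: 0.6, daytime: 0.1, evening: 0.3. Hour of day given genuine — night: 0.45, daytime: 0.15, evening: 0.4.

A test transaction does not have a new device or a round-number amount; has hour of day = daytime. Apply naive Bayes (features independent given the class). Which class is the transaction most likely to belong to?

genuine

fraudulent: 0.05 × (1−0.45) × (1−0.05) × 0.1 = 0.0026125
genuine: 0.95 × (1−0.4) × (1−0.5) × 0.15 = 0.04275
Highest score → genuine.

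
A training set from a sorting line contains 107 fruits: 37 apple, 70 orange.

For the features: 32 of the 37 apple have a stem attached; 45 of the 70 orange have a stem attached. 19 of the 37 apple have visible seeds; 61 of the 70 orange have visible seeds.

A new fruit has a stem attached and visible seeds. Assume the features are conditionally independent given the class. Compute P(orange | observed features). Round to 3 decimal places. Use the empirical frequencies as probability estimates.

0.705

apple: (37/107) × (32/37) × (19/37) ≈ 0.153574
orange: (70/107) × (45/70) × (61/70) ≈ 0.366489
P(orange | x) = 0.366489 / 0.520063 ≈ 0.705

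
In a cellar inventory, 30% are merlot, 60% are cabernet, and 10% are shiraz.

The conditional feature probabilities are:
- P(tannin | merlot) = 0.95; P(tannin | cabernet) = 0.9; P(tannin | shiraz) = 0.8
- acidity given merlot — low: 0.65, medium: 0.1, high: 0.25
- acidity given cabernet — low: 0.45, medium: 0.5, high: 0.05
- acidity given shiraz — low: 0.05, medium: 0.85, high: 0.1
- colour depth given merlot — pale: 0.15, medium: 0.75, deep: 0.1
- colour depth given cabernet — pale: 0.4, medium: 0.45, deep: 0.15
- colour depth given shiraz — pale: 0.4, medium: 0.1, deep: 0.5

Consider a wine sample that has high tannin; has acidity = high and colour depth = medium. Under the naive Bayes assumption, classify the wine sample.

merlot: 0.3 × 0.95 × 0.25 × 0.75 = 0.0534375
cabernet: 0.6 × 0.9 × 0.05 × 0.45 = 0.01215
shiraz: 0.1 × 0.8 × 0.1 × 0.1 = 0.0008
Highest score → merlot.

merlot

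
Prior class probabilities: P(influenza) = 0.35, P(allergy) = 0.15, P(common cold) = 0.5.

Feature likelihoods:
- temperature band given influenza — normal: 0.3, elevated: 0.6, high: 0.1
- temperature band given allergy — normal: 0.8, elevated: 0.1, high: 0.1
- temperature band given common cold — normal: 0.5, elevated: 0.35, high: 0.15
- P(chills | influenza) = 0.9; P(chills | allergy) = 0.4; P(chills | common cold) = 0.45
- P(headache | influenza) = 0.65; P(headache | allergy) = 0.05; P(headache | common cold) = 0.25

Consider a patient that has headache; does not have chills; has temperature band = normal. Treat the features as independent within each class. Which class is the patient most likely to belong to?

common cold

influenza: 0.35 × 0.3 × (1−0.9) × 0.65 = 0.006825
allergy: 0.15 × 0.8 × (1−0.4) × 0.05 = 0.0036
common cold: 0.5 × 0.5 × (1−0.45) × 0.25 = 0.034375
Highest score → common cold.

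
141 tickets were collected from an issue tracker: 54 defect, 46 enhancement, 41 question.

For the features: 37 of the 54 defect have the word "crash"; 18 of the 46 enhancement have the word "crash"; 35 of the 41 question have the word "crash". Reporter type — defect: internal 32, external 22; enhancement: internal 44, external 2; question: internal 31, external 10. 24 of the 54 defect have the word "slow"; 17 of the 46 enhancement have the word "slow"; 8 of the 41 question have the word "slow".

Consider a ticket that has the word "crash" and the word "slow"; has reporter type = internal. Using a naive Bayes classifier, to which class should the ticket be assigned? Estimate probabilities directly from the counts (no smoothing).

defect: (54/141) × (37/54) × (32/54) × (24/54) ≈ 0.0691125
enhancement: (46/141) × (18/46) × (44/46) × (17/46) ≈ 0.0451273
question: (41/141) × (35/41) × (31/41) × (8/41) ≈ 0.0366212
Highest score → defect.

defect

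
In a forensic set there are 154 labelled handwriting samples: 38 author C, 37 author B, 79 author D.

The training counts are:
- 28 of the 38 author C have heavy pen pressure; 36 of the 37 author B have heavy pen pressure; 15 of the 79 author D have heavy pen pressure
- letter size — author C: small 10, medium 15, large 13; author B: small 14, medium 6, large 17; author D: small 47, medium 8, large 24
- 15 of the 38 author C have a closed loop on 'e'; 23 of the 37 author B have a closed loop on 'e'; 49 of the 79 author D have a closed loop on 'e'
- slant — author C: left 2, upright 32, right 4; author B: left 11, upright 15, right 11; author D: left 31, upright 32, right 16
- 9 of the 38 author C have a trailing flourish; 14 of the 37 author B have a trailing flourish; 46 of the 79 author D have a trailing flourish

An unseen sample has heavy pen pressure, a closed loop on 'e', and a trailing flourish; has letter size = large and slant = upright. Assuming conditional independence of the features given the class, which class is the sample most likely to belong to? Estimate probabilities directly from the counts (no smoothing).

author C: (38/154) × (28/38) × (13/38) × (15/38) × (32/38) × (9/38) ≈ 0.004897
author B: (37/154) × (36/37) × (17/37) × (23/37) × (15/37) × (14/37) ≈ 0.0102417
author D: (79/154) × (15/79) × (24/79) × (49/79) × (32/79) × (46/79) ≈ 0.0043289
Highest score → author B.

author B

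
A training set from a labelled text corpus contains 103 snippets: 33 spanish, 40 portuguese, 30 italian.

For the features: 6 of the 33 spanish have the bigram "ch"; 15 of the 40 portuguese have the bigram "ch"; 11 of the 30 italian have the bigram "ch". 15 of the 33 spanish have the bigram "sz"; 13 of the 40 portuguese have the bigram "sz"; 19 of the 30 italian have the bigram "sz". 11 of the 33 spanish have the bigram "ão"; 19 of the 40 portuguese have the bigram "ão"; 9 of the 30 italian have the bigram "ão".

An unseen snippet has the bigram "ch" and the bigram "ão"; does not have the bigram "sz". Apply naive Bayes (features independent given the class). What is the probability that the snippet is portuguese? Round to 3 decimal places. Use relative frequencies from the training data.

0.676

spanish: (33/103) × (6/33) × (18/33) × (11/33) ≈ 0.0105914
portuguese: (40/103) × (15/40) × (27/40) × (19/40) ≈ 0.046693
italian: (30/103) × (11/30) × (11/30) × (9/30) ≈ 0.0117476
P(portuguese | x) = 0.046693 / 0.069032 ≈ 0.676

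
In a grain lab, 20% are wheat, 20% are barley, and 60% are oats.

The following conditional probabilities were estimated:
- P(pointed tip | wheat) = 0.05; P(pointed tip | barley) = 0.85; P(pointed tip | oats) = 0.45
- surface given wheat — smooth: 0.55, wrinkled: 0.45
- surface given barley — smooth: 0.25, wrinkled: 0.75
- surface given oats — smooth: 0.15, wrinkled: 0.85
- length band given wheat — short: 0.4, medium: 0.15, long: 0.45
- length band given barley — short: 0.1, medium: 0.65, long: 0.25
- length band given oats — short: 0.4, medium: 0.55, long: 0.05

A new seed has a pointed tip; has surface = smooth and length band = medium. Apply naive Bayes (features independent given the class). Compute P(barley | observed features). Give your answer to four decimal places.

wheat: 0.2 × 0.05 × 0.55 × 0.15 = 0.000825
barley: 0.2 × 0.85 × 0.25 × 0.65 = 0.027625
oats: 0.6 × 0.45 × 0.15 × 0.55 = 0.022275
P(barley | x) = 0.027625 / 0.050725 ≈ 0.5446

0.5446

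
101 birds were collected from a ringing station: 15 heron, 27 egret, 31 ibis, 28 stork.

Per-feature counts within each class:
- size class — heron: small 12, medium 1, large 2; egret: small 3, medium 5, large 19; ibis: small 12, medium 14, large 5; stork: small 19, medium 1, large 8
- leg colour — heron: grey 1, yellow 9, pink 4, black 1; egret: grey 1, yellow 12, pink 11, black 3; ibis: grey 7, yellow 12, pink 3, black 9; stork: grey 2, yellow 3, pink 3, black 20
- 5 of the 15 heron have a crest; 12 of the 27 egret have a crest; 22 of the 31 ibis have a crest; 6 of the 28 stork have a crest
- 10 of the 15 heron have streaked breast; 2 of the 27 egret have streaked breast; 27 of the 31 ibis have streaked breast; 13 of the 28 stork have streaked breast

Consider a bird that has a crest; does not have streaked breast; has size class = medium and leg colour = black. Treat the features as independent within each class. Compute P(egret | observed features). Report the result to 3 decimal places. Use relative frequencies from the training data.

0.331

heron: (15/101) × (1/15) × (1/15) × (5/15) × (5/15) ≈ 0.0000733407
egret: (27/101) × (5/27) × (3/27) × (12/27) × (25/27) ≈ 0.0022636
ibis: (31/101) × (14/31) × (9/31) × (22/31) × (4/31) ≈ 0.00368508
stork: (28/101) × (1/28) × (20/28) × (6/28) × (15/28) ≈ 0.000811852
P(egret | x) = 0.0022636 / 0.0068338727 ≈ 0.331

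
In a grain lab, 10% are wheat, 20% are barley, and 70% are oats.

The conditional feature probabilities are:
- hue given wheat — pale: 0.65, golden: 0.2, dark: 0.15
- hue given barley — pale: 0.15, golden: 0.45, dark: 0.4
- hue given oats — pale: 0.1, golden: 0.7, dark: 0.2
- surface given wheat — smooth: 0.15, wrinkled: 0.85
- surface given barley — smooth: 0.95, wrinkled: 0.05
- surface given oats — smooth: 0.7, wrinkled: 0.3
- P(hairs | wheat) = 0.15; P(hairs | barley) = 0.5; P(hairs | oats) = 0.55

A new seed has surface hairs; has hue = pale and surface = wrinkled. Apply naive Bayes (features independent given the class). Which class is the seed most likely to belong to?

oats

wheat: 0.1 × 0.65 × 0.85 × 0.15 = 0.0082875
barley: 0.2 × 0.15 × 0.05 × 0.5 = 0.00075
oats: 0.7 × 0.1 × 0.3 × 0.55 = 0.01155
Highest score → oats.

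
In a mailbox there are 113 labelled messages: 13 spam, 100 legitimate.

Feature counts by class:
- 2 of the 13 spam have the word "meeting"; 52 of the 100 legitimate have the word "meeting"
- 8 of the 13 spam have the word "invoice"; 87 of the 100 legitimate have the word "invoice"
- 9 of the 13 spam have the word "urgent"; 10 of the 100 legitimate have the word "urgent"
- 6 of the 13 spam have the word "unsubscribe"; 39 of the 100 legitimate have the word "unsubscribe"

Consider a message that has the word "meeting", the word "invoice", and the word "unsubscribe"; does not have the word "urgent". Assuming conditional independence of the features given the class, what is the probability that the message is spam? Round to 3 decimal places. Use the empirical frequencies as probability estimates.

0.011

spam: (13/113) × (2/13) × (8/13) × (4/13) × (6/13) ≈ 0.00154676
legitimate: (100/113) × (52/100) × (87/100) × (90/100) × (39/100) ≈ 0.140524
P(spam | x) = 0.00154676 / 0.14207076 ≈ 0.011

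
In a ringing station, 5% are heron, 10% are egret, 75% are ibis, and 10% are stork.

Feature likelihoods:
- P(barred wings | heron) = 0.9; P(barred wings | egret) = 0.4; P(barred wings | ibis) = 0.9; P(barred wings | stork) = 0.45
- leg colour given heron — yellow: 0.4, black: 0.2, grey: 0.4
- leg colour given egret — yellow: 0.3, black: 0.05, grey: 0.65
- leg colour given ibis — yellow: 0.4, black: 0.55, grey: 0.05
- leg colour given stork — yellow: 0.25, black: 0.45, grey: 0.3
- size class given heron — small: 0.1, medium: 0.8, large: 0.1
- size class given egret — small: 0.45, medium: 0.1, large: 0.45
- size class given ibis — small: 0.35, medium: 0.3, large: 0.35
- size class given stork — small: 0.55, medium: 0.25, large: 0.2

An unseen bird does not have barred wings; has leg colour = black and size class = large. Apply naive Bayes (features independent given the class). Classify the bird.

ibis

heron: 0.05 × (1−0.9) × 0.2 × 0.1 = 0.0001
egret: 0.1 × (1−0.4) × 0.05 × 0.45 = 0.00135
ibis: 0.75 × (1−0.9) × 0.55 × 0.35 = 0.0144375
stork: 0.1 × (1−0.45) × 0.45 × 0.2 = 0.00495
Highest score → ibis.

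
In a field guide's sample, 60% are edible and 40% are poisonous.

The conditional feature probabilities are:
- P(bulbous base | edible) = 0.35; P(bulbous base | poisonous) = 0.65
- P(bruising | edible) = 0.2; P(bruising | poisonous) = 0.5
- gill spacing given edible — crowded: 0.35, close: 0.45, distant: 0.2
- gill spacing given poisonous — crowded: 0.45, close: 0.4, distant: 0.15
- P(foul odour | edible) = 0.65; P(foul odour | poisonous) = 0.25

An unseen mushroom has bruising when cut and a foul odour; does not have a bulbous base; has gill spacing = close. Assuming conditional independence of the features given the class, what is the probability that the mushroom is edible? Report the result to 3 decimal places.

0.765

edible: 0.6 × (1−0.35) × 0.2 × 0.45 × 0.65 = 0.022815
poisonous: 0.4 × (1−0.65) × 0.5 × 0.4 × 0.25 = 0.007
P(edible | x) = 0.022815 / 0.029815 ≈ 0.765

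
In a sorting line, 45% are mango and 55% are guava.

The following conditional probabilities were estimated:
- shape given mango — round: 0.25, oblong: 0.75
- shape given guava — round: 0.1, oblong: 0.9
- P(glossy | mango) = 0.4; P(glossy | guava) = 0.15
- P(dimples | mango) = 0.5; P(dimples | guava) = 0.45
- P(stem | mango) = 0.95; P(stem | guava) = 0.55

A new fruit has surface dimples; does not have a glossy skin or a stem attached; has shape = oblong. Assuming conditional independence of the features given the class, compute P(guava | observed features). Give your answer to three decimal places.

mango: 0.45 × 0.75 × (1−0.4) × 0.5 × (1−0.95) = 0.0050625
guava: 0.55 × 0.9 × (1−0.15) × 0.45 × (1−0.55) = 0.085201875
P(guava | x) = 0.085201875 / 0.090264375 ≈ 0.944

0.944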